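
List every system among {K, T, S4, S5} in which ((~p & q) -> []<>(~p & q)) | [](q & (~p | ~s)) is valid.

S5-tableau for the negation ~(((~p & q) -> []<>(~p & q)) | [](q & (~p | ~s))):
1. ~(((~p & q) -> []<>(~p & q)) | [](q & (~p | ~s))), u
2. ~((~p & q) -> []<>(~p & q)), u   [~|-rule on 1]
3. ~[](q & (~p | ~s)), u   [~|-rule on 1]
4. ~p & q, u   [~->-rule on 2]
5. ~[]<>(~p & q), u   [~->-rule on 2]
6. ~p, u   [&-rule on 4]
7. q, u   [&-rule on 4]
8. ~(q & (~p | ~s)), v   [~[]-rule on 3: fresh world v, uRv]
9. ~(~p | ~s), v   [~&-rule on 8 (branches; this branch)]
10. p, v   [~|-rule on 9]
11. s, v   [~|-rule on 9]
12. ~<>(~p & q), w   [~[]-rule on 5: fresh world w, uRw]
13. ~(~p & q), u   [~<>-rule on 12 via wRu]
14. ~(~p & q), v   [~<>-rule on 12 via wRv]
15. ~(~p & q), w   [~<>-rule on 12 via wRw]
16. ~q, u   [~&-rule on 13 (branches; this branch)]
Accessibility: uRu, uRv, uRw, vRu, vRv, vRw, wRu, wRv, wRw
Branch closes: q and ~q both at u.
Every branch closes (one shown): valid in S5.
S4-tableau for the negation ~(((~p & q) -> []<>(~p & q)) | [](q & (~p | ~s))):
1. ~(((~p & q) -> []<>(~p & q)) | [](q & (~p | ~s))), u
2. ~((~p & q) -> []<>(~p & q)), u   [~|-rule on 1]
3. ~[](q & (~p | ~s)), u   [~|-rule on 1]
4. ~p & q, u   [~->-rule on 2]
5. ~[]<>(~p & q), u   [~->-rule on 2]
6. ~p, u   [&-rule on 4]
7. q, u   [&-rule on 4]
8. ~(q & (~p | ~s)), v   [~[]-rule on 3: fresh world v, uRv]
9. ~(~p | ~s), v   [~&-rule on 8 (branches; this branch)]
10. p, v   [~|-rule on 9]
11. s, v   [~|-rule on 9]
12. ~<>(~p & q), w   [~[]-rule on 5: fresh world w, uRw]
13. ~(~p & q), w   [~<>-rule on 12 via wRw]
14. ~q, w   [~&-rule on 13 (branches; this branch)]
Accessibility: uRu, uRv, uRw, vRv, wRw
Complete open branch: countermodel on an S4-frame, so not valid in S4, nor in K, T (the same frame is also a K-frame and a T-frame).

S5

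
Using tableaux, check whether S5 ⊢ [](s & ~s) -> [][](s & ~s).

Valid

Tableau for the negation ~([](s & ~s) -> [][](s & ~s)):
1. ~([](s & ~s) -> [][](s & ~s)), w0
2. [](s & ~s), w0   [~->-rule on 1]
3. ~[][](s & ~s), w0   [~->-rule on 1]
4. s & ~s, w0   [[]-rule on 2 via w0Rw0]
5. s, w0   [&-rule on 4]
6. ~s, w0   [&-rule on 4]
Accessibility: w0Rw0
Branch closes: s and ~s both at w0.
All branches of the negation close; one closing branch shown above.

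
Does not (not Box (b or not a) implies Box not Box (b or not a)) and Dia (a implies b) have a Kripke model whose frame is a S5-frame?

Unsatisfiable

1. not (not Box (b or not a) implies Box not Box (b or not a)) and Dia (a implies b), w0
2. not (not Box (b or not a) implies Box not Box (b or not a)), w0
3. Dia (a implies b), w0
4. not Box (b or not a), w0
5. not Box not Box (b or not a), w0
6. a implies b, w1
7. b, w1
8. not (b or not a), w2
9. not b, w2
10. a, w2
11. Box (b or not a), w3
12. b or not a, w0
13. b or not a, w1
14. b or not a, w2
15. b or not a, w3
16. not a, w0
17. not a, w1
18. not a, w2
Accessibility: w0Rw0, w0Rw1, w0Rw2, w0Rw3, w1Rw0, w1Rw1, w1Rw2, w1Rw3, w2Rw0, w2Rw1, w2Rw2, w2Rw3, w3Rw0, w3Rw1, w3Rw2, w3Rw3
Branch closes: a and not a both at w2.
Every branch closes; the branch above is one of them.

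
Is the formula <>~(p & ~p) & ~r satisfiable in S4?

Satisfiable

1. <>~(p & ~p) & ~r, u
2. <>~(p & ~p), u   [&-rule on 1]
3. ~r, u   [&-rule on 1]
4. ~(p & ~p), v   [<>-rule on 2: fresh world v, uRv]
5. p, v   [~&-rule on 4 (branches; this branch)]
Accessibility: uRu, uRv, vRv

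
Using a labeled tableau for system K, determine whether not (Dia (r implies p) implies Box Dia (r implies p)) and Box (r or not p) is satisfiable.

Satisfiable

1. not (Dia (r implies p) implies Box Dia (r implies p)) and Box (r or not p), 0
2. not (Dia (r implies p) implies Box Dia (r implies p)), 0   [and-rule on 1]
3. Box (r or not p), 0   [and-rule on 1]
4. Dia (r implies p), 0   [neg-implies-rule on 2]
5. not Box Dia (r implies p), 0   [neg-implies-rule on 2]
6. r implies p, 1   [Dia-rule on 4: fresh world 1, 0R1]
7. r or not p, 1   [Box-rule on 3 via 0R1]
8. p, 1   [implies-rule on 6 (branches; this branch)]
9. r, 1   [or-rule on 7 (branches; this branch)]
10. not Dia (r implies p), 2   [neg-Box-rule on 5: fresh world 2, 0R2]
11. r or not p, 2   [Box-rule on 3 via 0R2]
12. not p, 2   [or-rule on 11 (branches; this branch)]
Accessibility: 0R1, 0R2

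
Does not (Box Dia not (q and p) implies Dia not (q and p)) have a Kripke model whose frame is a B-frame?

Unsatisfiable

1. not (Box Dia not (q and p) implies Dia not (q and p)), w0
2. Box Dia not (q and p), w0   [neg-implies-rule on 1]
3. not Dia not (q and p), w0   [neg-implies-rule on 1]
4. Dia not (q and p), w0   [Box-rule on 2 via w0Rw0]
5. q and p, w0   [neg-Dia-rule on 3 via w0Rw0]
6. q, w0   [and-rule on 5]
7. p, w0   [and-rule on 5]
8. not (q and p), w1   [Dia-rule on 4: fresh world w1, w0Rw1]
9. Dia not (q and p), w1   [Box-rule on 2 via w0Rw1]
10. q and p, w1   [neg-Dia-rule on 3 via w0Rw1]
11. q, w1   [and-rule on 10]
12. p, w1   [and-rule on 10]
13. not p, w1   [neg-and-rule on 8 (branches; this branch)]
Accessibility: w0Rw0, w0Rw1, w1Rw0, w1Rw1
Branch closes: p and not p both at w1.
Every branch closes; the branch above is one of them.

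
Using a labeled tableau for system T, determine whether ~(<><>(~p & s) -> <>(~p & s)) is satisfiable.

1. ~(<><>(~p & s) -> <>(~p & s)), u
2. <><>(~p & s), u
3. ~<>(~p & s), u
4. ~(~p & s), u
5. ~s, u
6. <>(~p & s), v
7. ~(~p & s), v
8. ~s, v
9. ~p & s, w
10. ~p, w
11. s, w
Accessibility: uRu, uRv, vRv, vRw, wRw

Satisfiable (open branch found)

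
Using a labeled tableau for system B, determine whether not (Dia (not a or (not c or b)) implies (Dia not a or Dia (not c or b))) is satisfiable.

Unsatisfiable (every branch closes)

1. not (Dia (not a or (not c or b)) implies (Dia not a or Dia (not c or b))), 0
2. Dia (not a or (not c or b)), 0
3. not (Dia not a or Dia (not c or b)), 0
4. not Dia not a, 0
5. not Dia (not c or b), 0
6. a, 0
7. not (not c or b), 0
8. c, 0
9. not b, 0
10. not a or (not c or b), 1
11. a, 1
12. not (not c or b), 1
13. c, 1
14. not b, 1
15. not c or b, 1
16. b, 1
Accessibility: 0R0, 0R1, 1R0, 1R1
Branch closes: b and not b both at 1.
(One branch shown.) All branches close.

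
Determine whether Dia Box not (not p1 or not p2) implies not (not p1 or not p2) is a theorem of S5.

Valid in S5

Tableau for the negation not (Dia Box not (not p1 or not p2) implies not (not p1 or not p2)):
1. not (Dia Box not (not p1 or not p2) implies not (not p1 or not p2)), 0
2. Dia Box not (not p1 or not p2), 0
3. not p1 or not p2, 0
4. not p2, 0
5. Box not (not p1 or not p2), 1
6. not (not p1 or not p2), 0
7. p1, 0
8. p2, 0
Accessibility: 0R0, 0R1, 1R0, 1R1
Branch closes: p2 and not p2 both at 0.
Every branch of the negation's tableau closes; the branch above is one of them.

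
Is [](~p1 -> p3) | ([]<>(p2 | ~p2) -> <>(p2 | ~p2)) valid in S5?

Yes, valid

Tableau for the negation ~([](~p1 -> p3) | ([]<>(p2 | ~p2) -> <>(p2 | ~p2))):
1. ~([](~p1 -> p3) | ([]<>(p2 | ~p2) -> <>(p2 | ~p2))), u
2. ~[](~p1 -> p3), u
3. ~([]<>(p2 | ~p2) -> <>(p2 | ~p2)), u
4. []<>(p2 | ~p2), u
5. ~<>(p2 | ~p2), u
6. <>(p2 | ~p2), u
7. ~(p2 | ~p2), u
8. ~p2, u
9. p2, u
Accessibility: uRu
Branch closes: p2 and ~p2 both at u.
Every branch of the negation's tableau closes; the branch above is one of them.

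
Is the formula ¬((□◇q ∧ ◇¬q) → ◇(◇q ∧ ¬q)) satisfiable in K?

No, unsatisfiable

1. ¬((□◇q ∧ ◇¬q) → ◇(◇q ∧ ¬q)), 0
2. □◇q ∧ ◇¬q, 0
3. ¬◇(◇q ∧ ¬q), 0
4. □◇q, 0
5. ◇¬q, 0
6. ¬q, 1
7. ¬(◇q ∧ ¬q), 1
8. ◇q, 1
9. ¬◇q, 1
10. q, 2
11. ¬q, 2
Accessibility: 0R1, 1R2
Branch closes: q and ¬q both at 2.
(One branch shown.) All branches close.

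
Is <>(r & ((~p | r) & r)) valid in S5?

Tableau for the negation ~<>(r & ((~p | r) & r)):
1. ~<>(r & ((~p | r) & r)), u
2. ~(r & ((~p | r) & r)), u
3. ~((~p | r) & r), u
4. ~r, u
Accessibility: uRu
The negation has an open branch (countermodel exists).

No, not valid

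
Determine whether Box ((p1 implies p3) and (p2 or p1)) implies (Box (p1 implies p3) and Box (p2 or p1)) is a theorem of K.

Tableau for the negation not (Box ((p1 implies p3) and (p2 or p1)) implies (Box (p1 implies p3) and Box (p2 or p1))):
1. not (Box ((p1 implies p3) and (p2 or p1)) implies (Box (p1 implies p3) and Box (p2 or p1))), w0
2. Box ((p1 implies p3) and (p2 or p1)), w0
3. not (Box (p1 implies p3) and Box (p2 or p1)), w0
4. not Box (p2 or p1), w0
5. not (p2 or p1), w1
6. not p2, w1
7. not p1, w1
8. (p1 implies p3) and (p2 or p1), w1
9. p1 implies p3, w1
10. p2 or p1, w1
11. p3, w1
12. p1, w1
Accessibility: w0Rw1
Branch closes: p1 and not p1 both at w1.
All branches of the negation close; one closing branch shown above.

Valid in K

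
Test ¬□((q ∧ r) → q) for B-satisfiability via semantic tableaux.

No, unsatisfiable

1. ¬□((q ∧ r) → q), w0
2. ¬((q ∧ r) → q), w1   [¬□-rule on 1: fresh world w1, w0Rw1]
3. q ∧ r, w1   [¬→-rule on 2]
4. ¬q, w1   [¬→-rule on 2]
5. q, w1   [∧-rule on 3]
6. r, w1   [∧-rule on 3]
Accessibility: w0Rw0, w0Rw1, w1Rw0, w1Rw1
Branch closes: q and ¬q both at w1.
(One branch shown.) All branches close.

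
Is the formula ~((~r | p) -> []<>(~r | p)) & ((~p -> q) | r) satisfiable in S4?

1. ~((~r | p) -> []<>(~r | p)) & ((~p -> q) | r), u
2. ~((~r | p) -> []<>(~r | p)), u
3. (~p -> q) | r, u
4. ~r | p, u
5. ~[]<>(~r | p), u
6. r, u
7. p, u
8. ~<>(~r | p), v
9. ~(~r | p), v
10. r, v
11. ~p, v
Accessibility: uRu, uRv, vRv

Satisfiable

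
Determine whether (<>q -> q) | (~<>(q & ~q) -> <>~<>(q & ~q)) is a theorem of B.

Valid in B

Tableau for the negation ~((<>q -> q) | (~<>(q & ~q) -> <>~<>(q & ~q))):
1. ~((<>q -> q) | (~<>(q & ~q) -> <>~<>(q & ~q))), 0
2. ~(<>q -> q), 0   [~|-rule on 1]
3. ~(~<>(q & ~q) -> <>~<>(q & ~q)), 0   [~|-rule on 1]
4. <>q, 0   [~->-rule on 2]
5. ~q, 0   [~->-rule on 2]
6. ~<>(q & ~q), 0   [~->-rule on 3]
7. ~<>~<>(q & ~q), 0   [~->-rule on 3]
8. ~(q & ~q), 0   [~<>-rule on 6 via 0R0]
9. <>(q & ~q), 0   [~<>-rule on 7 via 0R0]
10. q, 1   [<>-rule on 4: fresh world 1, 0R1]
11. ~(q & ~q), 1   [~<>-rule on 6 via 0R1]
12. <>(q & ~q), 1   [~<>-rule on 7 via 0R1]
13. q & ~q, 2   [<>-rule on 9: fresh world 2, 0R2]
14. q, 2   [&-rule on 13]
15. ~q, 2   [&-rule on 13]
Accessibility: 0R0, 0R1, 0R2, 1R0, 1R1, 2R0, 2R2
Branch closes: q and ~q both at 2.
Every branch of the negation's tableau closes; the branch above is one of them.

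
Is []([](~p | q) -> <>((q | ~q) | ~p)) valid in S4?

Tableau for the negation ~[]([](~p | q) -> <>((q | ~q) | ~p)):
1. ~[]([](~p | q) -> <>((q | ~q) | ~p)), w0
2. ~([](~p | q) -> <>((q | ~q) | ~p)), w1   [~[]-rule on 1: fresh world w1, w0Rw1]
3. [](~p | q), w1   [~->-rule on 2]
4. ~<>((q | ~q) | ~p), w1   [~->-rule on 2]
5. ~p | q, w1   [[]-rule on 3 via w1Rw1]
6. ~((q | ~q) | ~p), w1   [~<>-rule on 4 via w1Rw1]
7. ~(q | ~q), w1   [~|-rule on 6]
8. p, w1   [~|-rule on 6]
9. ~q, w1   [~|-rule on 7]
10. q, w1   [~|-rule on 7]
Accessibility: w0Rw0, w0Rw1, w1Rw1
Branch closes: q and ~q both at w1.
Every branch of the negation's tableau closes; the branch above is one of them.

Yes, valid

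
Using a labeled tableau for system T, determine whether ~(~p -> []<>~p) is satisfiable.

1. ~(~p -> []<>~p), 0
2. ~p, 0   [~->-rule on 1]
3. ~[]<>~p, 0   [~->-rule on 1]
4. ~<>~p, 1   [~[]-rule on 3: fresh world 1, 0R1]
5. p, 1   [~<>-rule on 4 via 1R1]
Accessibility: 0R0, 0R1, 1R1

Yes, satisfiable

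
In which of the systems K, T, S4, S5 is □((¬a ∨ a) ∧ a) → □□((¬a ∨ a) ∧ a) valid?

S4, S5

S4-tableau for the negation ¬(□((¬a ∨ a) ∧ a) → □□((¬a ∨ a) ∧ a)):
1. ¬(□((¬a ∨ a) ∧ a) → □□((¬a ∨ a) ∧ a)), 0
2. □((¬a ∨ a) ∧ a), 0
3. ¬□□((¬a ∨ a) ∧ a), 0
4. (¬a ∨ a) ∧ a, 0
5. ¬a ∨ a, 0
6. a, 0
7. ¬□((¬a ∨ a) ∧ a), 1
8. (¬a ∨ a) ∧ a, 1
9. ¬a ∨ a, 1
10. a, 1
11. ¬((¬a ∨ a) ∧ a), 2
12. (¬a ∨ a) ∧ a, 2
13. ¬a ∨ a, 2
14. a, 2
15. ¬(¬a ∨ a), 2
16. ¬a, 2
Accessibility: 0R0, 0R1, 0R2, 1R1, 1R2, 2R2
Branch closes: a and ¬a both at 2.
Every branch closes (one shown): valid in S4, hence also in S5 (every theorem of S4 is a theorem of S5).
T-tableau for the negation ¬(□((¬a ∨ a) ∧ a) → □□((¬a ∨ a) ∧ a)):
1. ¬(□((¬a ∨ a) ∧ a) → □□((¬a ∨ a) ∧ a)), 0
2. □((¬a ∨ a) ∧ a), 0
3. ¬□□((¬a ∨ a) ∧ a), 0
4. (¬a ∨ a) ∧ a, 0
5. ¬a ∨ a, 0
6. a, 0
7. ¬□((¬a ∨ a) ∧ a), 1
8. (¬a ∨ a) ∧ a, 1
9. ¬a ∨ a, 1
10. a, 1
11. ¬((¬a ∨ a) ∧ a), 2
12. ¬a, 2
Accessibility: 0R0, 0R1, 1R1, 1R2, 2R2
Complete open branch: countermodel on a T-frame, so not valid in T, nor in K (the same frame is also a K-frame).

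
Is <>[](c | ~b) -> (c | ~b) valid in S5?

Valid

Tableau for the negation ~(<>[](c | ~b) -> (c | ~b)):
1. ~(<>[](c | ~b) -> (c | ~b)), 0
2. <>[](c | ~b), 0
3. ~(c | ~b), 0
4. ~c, 0
5. b, 0
6. [](c | ~b), 1
7. c | ~b, 0
8. c | ~b, 1
9. ~b, 0
Accessibility: 0R0, 0R1, 1R0, 1R1
Branch closes: b and ~b both at 0.
Every branch of the negation's tableau closes; the branch above is one of them.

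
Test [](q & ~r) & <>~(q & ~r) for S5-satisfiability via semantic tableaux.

1. [](q & ~r) & <>~(q & ~r), w0
2. [](q & ~r), w0
3. <>~(q & ~r), w0
4. q & ~r, w0
5. q, w0
6. ~r, w0
7. ~(q & ~r), w1
8. q & ~r, w1
9. q, w1
10. ~r, w1
11. r, w1
Accessibility: w0Rw0, w0Rw1, w1Rw0, w1Rw1
Branch closes: r and ~r both at w1.
All branches of the tableau close; one closing branch shown above.

Unsatisfiable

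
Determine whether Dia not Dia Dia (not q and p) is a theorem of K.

Tableau for the negation not Dia not Dia Dia (not q and p):
1. not Dia not Dia Dia (not q and p), 0
The negation has an open branch (countermodel exists).

No, not valid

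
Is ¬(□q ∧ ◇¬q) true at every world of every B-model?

Valid in B

Tableau for the negation □q ∧ ◇¬q:
1. □q ∧ ◇¬q, u
2. □q, u   [∧-rule on 1]
3. ◇¬q, u   [∧-rule on 1]
4. q, u   [□-rule on 2 via uRu]
5. ¬q, v   [◇-rule on 3: fresh world v, uRv]
6. q, v   [□-rule on 2 via uRv]
Accessibility: uRu, uRv, vRu, vRv
Branch closes: q and ¬q both at v.
All branches of the negation close; one closing branch shown above.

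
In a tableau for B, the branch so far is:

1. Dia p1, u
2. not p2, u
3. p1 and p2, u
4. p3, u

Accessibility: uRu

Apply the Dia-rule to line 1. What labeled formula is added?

a fresh world v with uRv, and p1 at v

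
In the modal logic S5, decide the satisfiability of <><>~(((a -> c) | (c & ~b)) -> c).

Satisfiable

1. <><>~(((a -> c) | (c & ~b)) -> c), u
2. <>~(((a -> c) | (c & ~b)) -> c), v   [<>-rule on 1: fresh world v, uRv]
3. ~(((a -> c) | (c & ~b)) -> c), w   [<>-rule on 2: fresh world w, vRw]
4. (a -> c) | (c & ~b), w   [~->-rule on 3]
5. ~c, w   [~->-rule on 3]
6. a -> c, w   [|-rule on 4 (branches; this branch)]
7. ~a, w   [->-rule on 6 (branches; this branch)]
Accessibility: uRu, uRv, uRw, vRu, vRv, vRw, wRu, wRv, wRw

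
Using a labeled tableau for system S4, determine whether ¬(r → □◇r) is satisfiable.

Satisfiable (open branch found)

1. ¬(r → □◇r), u
2. r, u
3. ¬□◇r, u
4. ¬◇r, v
5. ¬r, v
Accessibility: uRu, uRv, vRv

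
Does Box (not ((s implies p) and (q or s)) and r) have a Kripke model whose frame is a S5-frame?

1. Box (not ((s implies p) and (q or s)) and r), u
2. not ((s implies p) and (q or s)) and r, u   [Box-rule on 1 via uRu]
3. not ((s implies p) and (q or s)), u   [and-rule on 2]
4. r, u   [and-rule on 2]
5. not (q or s), u   [neg-and-rule on 3 (branches; this branch)]
6. not q, u   [neg-or-rule on 5]
7. not s, u   [neg-or-rule on 5]
Accessibility: uRu

Satisfiable (open branch found)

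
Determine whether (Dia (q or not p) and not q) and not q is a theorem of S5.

Tableau for the negation not ((Dia (q or not p) and not q) and not q):
1. not ((Dia (q or not p) and not q) and not q), 0
2. q, 0
Accessibility: 0R0
The negation has an open branch (countermodel exists).

Invalid (countermodel exists)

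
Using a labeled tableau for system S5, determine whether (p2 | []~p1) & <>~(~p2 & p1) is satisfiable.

1. (p2 | []~p1) & <>~(~p2 & p1), 0
2. p2 | []~p1, 0   [&-rule on 1]
3. <>~(~p2 & p1), 0   [&-rule on 1]
4. []~p1, 0   [|-rule on 2 (branches; this branch)]
5. ~p1, 0   [[]-rule on 4 via 0R0]
6. ~(~p2 & p1), 1   [<>-rule on 3: fresh world 1, 0R1]
7. ~p1, 1   [[]-rule on 4 via 0R1]
Accessibility: 0R0, 0R1, 1R0, 1R1

Satisfiable (open branch found)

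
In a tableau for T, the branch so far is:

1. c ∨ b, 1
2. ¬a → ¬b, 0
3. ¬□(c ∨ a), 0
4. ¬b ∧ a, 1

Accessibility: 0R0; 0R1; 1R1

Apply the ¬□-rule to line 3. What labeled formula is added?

a fresh world 2 with 0R2, and ¬(c ∨ a) at 2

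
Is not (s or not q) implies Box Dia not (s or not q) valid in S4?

Not valid

Tableau for the negation not (not (s or not q) implies Box Dia not (s or not q)):
1. not (not (s or not q) implies Box Dia not (s or not q)), u
2. not (s or not q), u
3. not Box Dia not (s or not q), u
4. not s, u
5. q, u
6. not Dia not (s or not q), v
7. s or not q, v
8. not q, v
Accessibility: uRu, uRv, vRv
The negation has an open branch (countermodel exists).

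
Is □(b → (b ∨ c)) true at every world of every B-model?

Tableau for the negation ¬□(b → (b ∨ c)):
1. ¬□(b → (b ∨ c)), 0
2. ¬(b → (b ∨ c)), 1
3. b, 1
4. ¬(b ∨ c), 1
5. ¬b, 1
6. ¬c, 1
Accessibility: 0R0, 0R1, 1R0, 1R1
Branch closes: b and ¬b both at 1.
Every branch of the negation's tableau closes; the branch above is one of them.

Yes, valid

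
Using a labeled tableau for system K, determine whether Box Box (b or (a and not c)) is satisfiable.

1. Box Box (b or (a and not c)), w0

Satisfiable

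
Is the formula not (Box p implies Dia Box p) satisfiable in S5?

Unsatisfiable (every branch closes)

1. not (Box p implies Dia Box p), 0
2. Box p, 0   [neg-implies-rule on 1]
3. not Dia Box p, 0   [neg-implies-rule on 1]
4. p, 0   [Box-rule on 2 via 0R0]
5. not Box p, 0   [neg-Dia-rule on 3 via 0R0]
6. not p, 1   [neg-Box-rule on 5: fresh world 1, 0R1]
7. p, 1   [Box-rule on 2 via 0R1]
Accessibility: 0R0, 0R1, 1R0, 1R1
Branch closes: p and not p both at 1.
Every branch closes; the branch above is one of them.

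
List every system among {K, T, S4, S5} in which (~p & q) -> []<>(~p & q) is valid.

S5

S4-tableau for the negation ~((~p & q) -> []<>(~p & q)):
1. ~((~p & q) -> []<>(~p & q)), 0
2. ~p & q, 0   [~->-rule on 1]
3. ~[]<>(~p & q), 0   [~->-rule on 1]
4. ~p, 0   [&-rule on 2]
5. q, 0   [&-rule on 2]
6. ~<>(~p & q), 1   [~[]-rule on 3: fresh world 1, 0R1]
7. ~(~p & q), 1   [~<>-rule on 6 via 1R1]
8. ~q, 1   [~&-rule on 7 (branches; this branch)]
Accessibility: 0R0, 0R1, 1R1
Complete open branch: countermodel on an S4-frame, so not valid in S4, nor in K, T (the same frame is also a K-frame and a T-frame).
S5-tableau for the negation ~((~p & q) -> []<>(~p & q)):
1. ~((~p & q) -> []<>(~p & q)), 0
2. ~p & q, 0   [~->-rule on 1]
3. ~[]<>(~p & q), 0   [~->-rule on 1]
4. ~p, 0   [&-rule on 2]
5. q, 0   [&-rule on 2]
6. ~<>(~p & q), 1   [~[]-rule on 3: fresh world 1, 0R1]
7. ~(~p & q), 0   [~<>-rule on 6 via 1R0]
8. ~(~p & q), 1   [~<>-rule on 6 via 1R1]
9. ~q, 0   [~&-rule on 7 (branches; this branch)]
Accessibility: 0R0, 0R1, 1R0, 1R1
Branch closes: q and ~q both at 0.
Every branch closes (one shown): valid in S5.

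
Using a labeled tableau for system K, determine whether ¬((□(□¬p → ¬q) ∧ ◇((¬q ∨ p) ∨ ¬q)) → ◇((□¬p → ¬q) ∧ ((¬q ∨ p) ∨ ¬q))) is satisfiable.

Unsatisfiable (every branch closes)

1. ¬((□(□¬p → ¬q) ∧ ◇((¬q ∨ p) ∨ ¬q)) → ◇((□¬p → ¬q) ∧ ((¬q ∨ p) ∨ ¬q))), w0
2. □(□¬p → ¬q) ∧ ◇((¬q ∨ p) ∨ ¬q), w0
3. ¬◇((□¬p → ¬q) ∧ ((¬q ∨ p) ∨ ¬q)), w0
4. □(□¬p → ¬q), w0
5. ◇((¬q ∨ p) ∨ ¬q), w0
6. (¬q ∨ p) ∨ ¬q, w1
7. ¬((□¬p → ¬q) ∧ ((¬q ∨ p) ∨ ¬q)), w1
8. □¬p → ¬q, w1
9. ¬q ∨ p, w1
10. ¬(□¬p → ¬q), w1
11. □¬p, w1
12. q, w1
13. ¬□¬p, w1
14. p, w1
15. p, w2
16. ¬p, w2
Accessibility: w0Rw1, w1Rw2
Branch closes: p and ¬p both at w2.
All branches of the tableau close; one closing branch shown above.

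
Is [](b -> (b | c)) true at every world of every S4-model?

Tableau for the negation ~[](b -> (b | c)):
1. ~[](b -> (b | c)), u
2. ~(b -> (b | c)), v   [~[]-rule on 1: fresh world v, uRv]
3. b, v   [~->-rule on 2]
4. ~(b | c), v   [~->-rule on 2]
5. ~b, v   [~|-rule on 4]
6. ~c, v   [~|-rule on 4]
Accessibility: uRu, uRv, vRv
Branch closes: b and ~b both at v.
All branches of the negation close; one closing branch shown above.

Valid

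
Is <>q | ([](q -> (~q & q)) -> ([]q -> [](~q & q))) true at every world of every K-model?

Valid in K

Tableau for the negation ~(<>q | ([](q -> (~q & q)) -> ([]q -> [](~q & q)))):
1. ~(<>q | ([](q -> (~q & q)) -> ([]q -> [](~q & q)))), w0
2. ~<>q, w0   [~|-rule on 1]
3. ~([](q -> (~q & q)) -> ([]q -> [](~q & q))), w0   [~|-rule on 1]
4. [](q -> (~q & q)), w0   [~->-rule on 3]
5. ~([]q -> [](~q & q)), w0   [~->-rule on 3]
6. []q, w0   [~->-rule on 5]
7. ~[](~q & q), w0   [~->-rule on 5]
8. ~(~q & q), w1   [~[]-rule on 7: fresh world w1, w0Rw1]
9. ~q, w1   [~<>-rule on 2 via w0Rw1]
10. q -> (~q & q), w1   [[]-rule on 4 via w0Rw1]
11. q, w1   [[]-rule on 6 via w0Rw1]
Accessibility: w0Rw1
Branch closes: q and ~q both at w1.
Every branch of the negation's tableau closes; the branch above is one of them.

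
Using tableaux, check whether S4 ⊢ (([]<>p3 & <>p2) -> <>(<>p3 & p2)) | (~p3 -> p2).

Valid

Tableau for the negation ~((([]<>p3 & <>p2) -> <>(<>p3 & p2)) | (~p3 -> p2)):
1. ~((([]<>p3 & <>p2) -> <>(<>p3 & p2)) | (~p3 -> p2)), u
2. ~(([]<>p3 & <>p2) -> <>(<>p3 & p2)), u
3. ~(~p3 -> p2), u
4. []<>p3 & <>p2, u
5. ~<>(<>p3 & p2), u
6. ~p3, u
7. ~p2, u
8. []<>p3, u
9. <>p2, u
10. ~(<>p3 & p2), u
11. <>p3, u
12. p2, v
13. ~(<>p3 & p2), v
14. <>p3, v
15. ~<>p3, v
16. ~p3, v
17. p3, w
18. ~(<>p3 & p2), w
19. <>p3, w
20. ~p2, w
21. p3, x
22. ~(<>p3 & p2), x
23. <>p3, x
24. ~p3, x
Accessibility: uRu, uRv, uRw, uRx, vRv, vRx, wRw, xRx
Branch closes: p3 and ~p3 both at x.
All branches of the negation close; one closing branch shown above.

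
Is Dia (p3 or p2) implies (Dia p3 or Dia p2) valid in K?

Yes, valid

Tableau for the negation not (Dia (p3 or p2) implies (Dia p3 or Dia p2)):
1. not (Dia (p3 or p2) implies (Dia p3 or Dia p2)), w0
2. Dia (p3 or p2), w0
3. not (Dia p3 or Dia p2), w0
4. not Dia p3, w0
5. not Dia p2, w0
6. p3 or p2, w1
7. not p3, w1
8. not p2, w1
9. p2, w1
Accessibility: w0Rw1
Branch closes: p2 and not p2 both at w1.
All branches of the negation close; one closing branch shown above.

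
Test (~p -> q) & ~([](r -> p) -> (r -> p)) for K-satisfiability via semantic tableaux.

1. (~p -> q) & ~([](r -> p) -> (r -> p)), w0
2. ~p -> q, w0
3. ~([](r -> p) -> (r -> p)), w0
4. [](r -> p), w0
5. ~(r -> p), w0
6. r, w0
7. ~p, w0
8. q, w0

Yes, satisfiable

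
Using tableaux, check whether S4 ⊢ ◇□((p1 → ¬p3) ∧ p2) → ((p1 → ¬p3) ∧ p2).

No, not valid

Tableau for the negation ¬(◇□((p1 → ¬p3) ∧ p2) → ((p1 → ¬p3) ∧ p2)):
1. ¬(◇□((p1 → ¬p3) ∧ p2) → ((p1 → ¬p3) ∧ p2)), 0
2. ◇□((p1 → ¬p3) ∧ p2), 0   [¬→-rule on 1]
3. ¬((p1 → ¬p3) ∧ p2), 0   [¬→-rule on 1]
4. ¬p2, 0   [¬∧-rule on 3 (branches; this branch)]
5. □((p1 → ¬p3) ∧ p2), 1   [◇-rule on 2: fresh world 1, 0R1]
6. (p1 → ¬p3) ∧ p2, 1   [□-rule on 5 via 1R1]
7. p1 → ¬p3, 1   [∧-rule on 6]
8. p2, 1   [∧-rule on 6]
9. ¬p3, 1   [→-rule on 7 (branches; this branch)]
Accessibility: 0R0, 0R1, 1R1
The negation has an open branch (countermodel exists).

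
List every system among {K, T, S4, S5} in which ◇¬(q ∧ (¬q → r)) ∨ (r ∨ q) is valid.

T, S4, S5

T-tableau for the negation ¬(◇¬(q ∧ (¬q → r)) ∨ (r ∨ q)):
1. ¬(◇¬(q ∧ (¬q → r)) ∨ (r ∨ q)), 0
2. ¬◇¬(q ∧ (¬q → r)), 0
3. ¬(r ∨ q), 0
4. ¬r, 0
5. ¬q, 0
6. q ∧ (¬q → r), 0
7. q, 0
8. ¬q → r, 0
Accessibility: 0R0
Branch closes: q and ¬q both at 0.
Every branch closes (one shown): valid in T, hence also in S4, S5 (every theorem of T is a theorem of S4 and S5).
K-tableau for the negation ¬(◇¬(q ∧ (¬q → r)) ∨ (r ∨ q)):
1. ¬(◇¬(q ∧ (¬q → r)) ∨ (r ∨ q)), 0
2. ¬◇¬(q ∧ (¬q → r)), 0
3. ¬(r ∨ q), 0
4. ¬r, 0
5. ¬q, 0
Complete open branch: countermodel on a K-frame, so not valid in K.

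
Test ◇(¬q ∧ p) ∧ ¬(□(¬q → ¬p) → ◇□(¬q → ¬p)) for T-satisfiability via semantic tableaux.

No, unsatisfiable

1. ◇(¬q ∧ p) ∧ ¬(□(¬q → ¬p) → ◇□(¬q → ¬p)), 0
2. ◇(¬q ∧ p), 0   [∧-rule on 1]
3. ¬(□(¬q → ¬p) → ◇□(¬q → ¬p)), 0   [∧-rule on 1]
4. □(¬q → ¬p), 0   [¬→-rule on 3]
5. ¬◇□(¬q → ¬p), 0   [¬→-rule on 3]
6. ¬q → ¬p, 0   [□-rule on 4 via 0R0]
7. ¬□(¬q → ¬p), 0   [¬◇-rule on 5 via 0R0]
8. ¬p, 0   [→-rule on 6 (branches; this branch)]
9. ¬q ∧ p, 1   [◇-rule on 2: fresh world 1, 0R1]
10. ¬q, 1   [∧-rule on 9]
11. p, 1   [∧-rule on 9]
12. ¬q → ¬p, 1   [□-rule on 4 via 0R1]
13. ¬□(¬q → ¬p), 1   [¬◇-rule on 5 via 0R1]
14. ¬p, 1   [→-rule on 12 (branches; this branch)]
Accessibility: 0R0, 0R1, 1R1
Branch closes: p and ¬p both at 1.
All branches of the tableau close; one closing branch shown above.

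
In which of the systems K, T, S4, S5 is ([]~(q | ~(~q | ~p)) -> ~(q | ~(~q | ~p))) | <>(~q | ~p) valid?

T, S4, S5

T-tableau for the negation ~(([]~(q | ~(~q | ~p)) -> ~(q | ~(~q | ~p))) | <>(~q | ~p)):
1. ~(([]~(q | ~(~q | ~p)) -> ~(q | ~(~q | ~p))) | <>(~q | ~p)), 0
2. ~([]~(q | ~(~q | ~p)) -> ~(q | ~(~q | ~p))), 0
3. ~<>(~q | ~p), 0
4. []~(q | ~(~q | ~p)), 0
5. q | ~(~q | ~p), 0
6. ~(~q | ~p), 0
7. q, 0
8. p, 0
9. ~(q | ~(~q | ~p)), 0
10. ~q, 0
11. ~q | ~p, 0
Accessibility: 0R0
Branch closes: q and ~q both at 0.
Every branch closes (one shown): valid in T, hence also in S4, S5 (every theorem of T is a theorem of S4 and S5).
K-tableau for the negation ~(([]~(q | ~(~q | ~p)) -> ~(q | ~(~q | ~p))) | <>(~q | ~p)):
1. ~(([]~(q | ~(~q | ~p)) -> ~(q | ~(~q | ~p))) | <>(~q | ~p)), 0
2. ~([]~(q | ~(~q | ~p)) -> ~(q | ~(~q | ~p))), 0
3. ~<>(~q | ~p), 0
4. []~(q | ~(~q | ~p)), 0
5. q | ~(~q | ~p), 0
6. ~(~q | ~p), 0
7. q, 0
8. p, 0
Complete open branch: countermodel on a K-frame, so not valid in K.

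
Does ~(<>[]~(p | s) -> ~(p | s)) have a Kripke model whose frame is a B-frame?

1. ~(<>[]~(p | s) -> ~(p | s)), u
2. <>[]~(p | s), u
3. p | s, u
4. s, u
5. []~(p | s), v
6. ~(p | s), u
7. ~p, u
8. ~s, u
Accessibility: uRu, uRv, vRu, vRv
Branch closes: s and ~s both at u.
(One branch shown.) All branches close.

No, unsatisfiable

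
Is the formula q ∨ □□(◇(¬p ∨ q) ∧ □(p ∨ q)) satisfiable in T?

Satisfiable (open branch found)

1. q ∨ □□(◇(¬p ∨ q) ∧ □(p ∨ q)), 0
2. □□(◇(¬p ∨ q) ∧ □(p ∨ q)), 0
3. □(◇(¬p ∨ q) ∧ □(p ∨ q)), 0
4. ◇(¬p ∨ q) ∧ □(p ∨ q), 0
5. ◇(¬p ∨ q), 0
6. □(p ∨ q), 0
7. p ∨ q, 0
8. q, 0
9. ¬p ∨ q, 1
10. □(◇(¬p ∨ q) ∧ □(p ∨ q)), 1
11. ◇(¬p ∨ q) ∧ □(p ∨ q), 1
12. ◇(¬p ∨ q), 1
13. □(p ∨ q), 1
14. p ∨ q, 1
15. q, 1
16. ¬p ∨ q, 2
17. ◇(¬p ∨ q) ∧ □(p ∨ q), 2
18. ◇(¬p ∨ q), 2
19. □(p ∨ q), 2
20. p ∨ q, 2
21. q, 2
22. ¬p ∨ q, 3
23. p ∨ q, 3
24. q, 3
Accessibility: 0R0, 0R1, 1R1, 1R2, 2R2, 2R3, 3R3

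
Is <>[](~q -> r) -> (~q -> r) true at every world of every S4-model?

Tableau for the negation ~(<>[](~q -> r) -> (~q -> r)):
1. ~(<>[](~q -> r) -> (~q -> r)), 0
2. <>[](~q -> r), 0
3. ~(~q -> r), 0
4. ~q, 0
5. ~r, 0
6. [](~q -> r), 1
7. ~q -> r, 1
8. r, 1
Accessibility: 0R0, 0R1, 1R1
The negation has an open branch (countermodel exists).

Not valid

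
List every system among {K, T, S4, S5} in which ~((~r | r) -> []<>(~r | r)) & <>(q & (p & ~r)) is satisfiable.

K

K-tableau for the formula:
1. ~((~r | r) -> []<>(~r | r)) & <>(q & (p & ~r)), w0
2. ~((~r | r) -> []<>(~r | r)), w0
3. <>(q & (p & ~r)), w0
4. ~r | r, w0
5. ~[]<>(~r | r), w0
6. r, w0
7. q & (p & ~r), w1
8. q, w1
9. p & ~r, w1
10. p, w1
11. ~r, w1
12. ~<>(~r | r), w2
Accessibility: w0Rw1, w0Rw2
Complete open branch: satisfiable in K.
T-tableau for the formula:
1. ~((~r | r) -> []<>(~r | r)) & <>(q & (p & ~r)), w0
2. ~((~r | r) -> []<>(~r | r)), w0
3. <>(q & (p & ~r)), w0
4. ~r | r, w0
5. ~[]<>(~r | r), w0
6. r, w0
7. q & (p & ~r), w1
8. q, w1
9. p & ~r, w1
10. p, w1
11. ~r, w1
12. ~<>(~r | r), w2
13. ~(~r | r), w2
14. r, w2
15. ~r, w2
Accessibility: w0Rw0, w0Rw1, w0Rw2, w1Rw1, w2Rw2
Branch closes: r and ~r both at w2.
Every branch closes (one shown): unsatisfiable in T, hence also in S4, S5 (every S4/S5-frame is a T-frame).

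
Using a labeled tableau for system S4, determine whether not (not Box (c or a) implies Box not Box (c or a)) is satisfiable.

Yes, satisfiable

1. not (not Box (c or a) implies Box not Box (c or a)), w0
2. not Box (c or a), w0
3. not Box not Box (c or a), w0
4. not (c or a), w1
5. not c, w1
6. not a, w1
7. Box (c or a), w2
8. c or a, w2
9. a, w2
Accessibility: w0Rw0, w0Rw1, w0Rw2, w1Rw1, w2Rw2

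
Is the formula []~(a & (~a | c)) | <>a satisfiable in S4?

Satisfiable (open branch found)

1. []~(a & (~a | c)) | <>a, u
2. <>a, u
3. a, v
Accessibility: uRu, uRv, vRv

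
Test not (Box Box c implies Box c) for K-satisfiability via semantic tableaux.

1. not (Box Box c implies Box c), 0
2. Box Box c, 0
3. not Box c, 0
4. not c, 1
5. Box c, 1
Accessibility: 0R1

Yes, satisfiable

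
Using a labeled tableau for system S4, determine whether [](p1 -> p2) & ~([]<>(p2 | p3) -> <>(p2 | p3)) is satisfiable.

1. [](p1 -> p2) & ~([]<>(p2 | p3) -> <>(p2 | p3)), w0
2. [](p1 -> p2), w0
3. ~([]<>(p2 | p3) -> <>(p2 | p3)), w0
4. []<>(p2 | p3), w0
5. ~<>(p2 | p3), w0
6. p1 -> p2, w0
7. <>(p2 | p3), w0
8. ~(p2 | p3), w0
9. ~p2, w0
10. ~p3, w0
11. ~p1, w0
12. p2 | p3, w1
13. p1 -> p2, w1
14. <>(p2 | p3), w1
15. ~(p2 | p3), w1
16. ~p2, w1
17. ~p3, w1
18. p3, w1
Accessibility: w0Rw0, w0Rw1, w1Rw1
Branch closes: p3 and ~p3 both at w1.
All branches of the tableau close; one closing branch shown above.

Unsatisfiable (every branch closes)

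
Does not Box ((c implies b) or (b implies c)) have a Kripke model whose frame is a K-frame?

No, unsatisfiable

1. not Box ((c implies b) or (b implies c)), 0
2. not ((c implies b) or (b implies c)), 1
3. not (c implies b), 1
4. not (b implies c), 1
5. c, 1
6. not b, 1
7. b, 1
8. not c, 1
Accessibility: 0R1
Branch closes: b and not b both at 1.
Every branch closes; the branch above is one of them.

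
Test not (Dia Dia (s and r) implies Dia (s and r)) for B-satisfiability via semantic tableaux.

1. not (Dia Dia (s and r) implies Dia (s and r)), 0
2. Dia Dia (s and r), 0
3. not Dia (s and r), 0
4. not (s and r), 0
5. not r, 0
6. Dia (s and r), 1
7. not (s and r), 1
8. not r, 1
9. s and r, 2
10. s, 2
11. r, 2
Accessibility: 0R0, 0R1, 1R0, 1R1, 1R2, 2R1, 2R2

Yes, satisfiable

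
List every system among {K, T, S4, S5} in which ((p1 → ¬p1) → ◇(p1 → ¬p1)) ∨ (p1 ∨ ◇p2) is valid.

T, S4, S5

K-tableau for the negation ¬(((p1 → ¬p1) → ◇(p1 → ¬p1)) ∨ (p1 ∨ ◇p2)):
1. ¬(((p1 → ¬p1) → ◇(p1 → ¬p1)) ∨ (p1 ∨ ◇p2)), u
2. ¬((p1 → ¬p1) → ◇(p1 → ¬p1)), u
3. ¬(p1 ∨ ◇p2), u
4. p1 → ¬p1, u
5. ¬◇(p1 → ¬p1), u
6. ¬p1, u
7. ¬◇p2, u
Complete open branch: countermodel on a K-frame, so not valid in K.
T-tableau for the negation ¬(((p1 → ¬p1) → ◇(p1 → ¬p1)) ∨ (p1 ∨ ◇p2)):
1. ¬(((p1 → ¬p1) → ◇(p1 → ¬p1)) ∨ (p1 ∨ ◇p2)), u
2. ¬((p1 → ¬p1) → ◇(p1 → ¬p1)), u
3. ¬(p1 ∨ ◇p2), u
4. p1 → ¬p1, u
5. ¬◇(p1 → ¬p1), u
6. ¬p1, u
7. ¬◇p2, u
8. ¬(p1 → ¬p1), u
9. p1, u
Accessibility: uRu
Branch closes: p1 and ¬p1 both at u.
Every branch closes (one shown): valid in T, hence also in S4, S5 (every theorem of T is a theorem of S4 and S5).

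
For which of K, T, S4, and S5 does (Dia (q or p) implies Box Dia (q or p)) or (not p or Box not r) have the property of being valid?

S5

S4-tableau for the negation not ((Dia (q or p) implies Box Dia (q or p)) or (not p or Box not r)):
1. not ((Dia (q or p) implies Box Dia (q or p)) or (not p or Box not r)), u
2. not (Dia (q or p) implies Box Dia (q or p)), u
3. not (not p or Box not r), u
4. Dia (q or p), u
5. not Box Dia (q or p), u
6. p, u
7. not Box not r, u
8. q or p, v
9. p, v
10. not Dia (q or p), w
11. not (q or p), w
12. not q, w
13. not p, w
14. r, x
Accessibility: uRu, uRv, uRw, uRx, vRv, wRw, xRx
Complete open branch: countermodel on an S4-frame, so not valid in S4, nor in K, T (the same frame is also a K-frame and a T-frame).
S5-tableau for the negation not ((Dia (q or p) implies Box Dia (q or p)) or (not p or Box not r)):
1. not ((Dia (q or p) implies Box Dia (q or p)) or (not p or Box not r)), u
2. not (Dia (q or p) implies Box Dia (q or p)), u
3. not (not p or Box not r), u
4. Dia (q or p), u
5. not Box Dia (q or p), u
6. p, u
7. not Box not r, u
8. q or p, v
9. p, v
10. not Dia (q or p), w
11. not (q or p), u
12. not q, u
13. not p, u
Accessibility: uRu, uRv, uRw, vRu, vRv, vRw, wRu, wRv, wRw
Branch closes: p and not p both at u.
Every branch closes (one shown): valid in S5.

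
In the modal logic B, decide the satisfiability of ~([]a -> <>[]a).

1. ~([]a -> <>[]a), u
2. []a, u
3. ~<>[]a, u
4. a, u
5. ~[]a, u
6. ~a, v
7. a, v
Accessibility: uRu, uRv, vRu, vRv
Branch closes: a and ~a both at v.
Every branch closes; the branch above is one of them.

Unsatisfiable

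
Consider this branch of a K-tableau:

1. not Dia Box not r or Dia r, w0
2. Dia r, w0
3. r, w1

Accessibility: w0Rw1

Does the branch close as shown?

Open

No world carries both an atom and its negation.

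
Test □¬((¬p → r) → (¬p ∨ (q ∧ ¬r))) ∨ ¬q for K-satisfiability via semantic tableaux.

1. □¬((¬p → r) → (¬p ∨ (q ∧ ¬r))) ∨ ¬q, u
2. ¬q, u

Satisfiable (open branch found)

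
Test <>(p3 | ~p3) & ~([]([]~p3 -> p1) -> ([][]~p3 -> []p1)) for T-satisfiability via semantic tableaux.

1. <>(p3 | ~p3) & ~([]([]~p3 -> p1) -> ([][]~p3 -> []p1)), w0
2. <>(p3 | ~p3), w0
3. ~([]([]~p3 -> p1) -> ([][]~p3 -> []p1)), w0
4. []([]~p3 -> p1), w0
5. ~([][]~p3 -> []p1), w0
6. [][]~p3, w0
7. ~[]p1, w0
8. []~p3 -> p1, w0
9. []~p3, w0
10. ~p3, w0
11. ~[]~p3, w0
12. p3 | ~p3, w1
13. []~p3 -> p1, w1
14. []~p3, w1
15. ~p3, w1
16. p1, w1
17. ~p1, w2
18. []~p3 -> p1, w2
19. []~p3, w2
20. ~p3, w2
21. ~[]~p3, w2
22. p3, w3
23. []~p3 -> p1, w3
24. []~p3, w3
25. ~p3, w3
Accessibility: w0Rw0, w0Rw1, w0Rw2, w0Rw3, w1Rw1, w2Rw2, w3Rw3
Branch closes: p3 and ~p3 both at w3.
(One branch shown.) All branches close.

No, unsatisfiable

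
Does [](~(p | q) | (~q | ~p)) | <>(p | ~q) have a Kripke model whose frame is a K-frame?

Yes, satisfiable

1. [](~(p | q) | (~q | ~p)) | <>(p | ~q), 0
2. <>(p | ~q), 0   [|-rule on 1 (branches; this branch)]
3. p | ~q, 1   [<>-rule on 2: fresh world 1, 0R1]
4. ~q, 1   [|-rule on 3 (branches; this branch)]
Accessibility: 0R1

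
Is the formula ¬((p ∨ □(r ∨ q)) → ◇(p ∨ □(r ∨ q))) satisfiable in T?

Unsatisfiable (every branch closes)

1. ¬((p ∨ □(r ∨ q)) → ◇(p ∨ □(r ∨ q))), u
2. p ∨ □(r ∨ q), u
3. ¬◇(p ∨ □(r ∨ q)), u
4. ¬(p ∨ □(r ∨ q)), u
5. ¬p, u
6. ¬□(r ∨ q), u
7. □(r ∨ q), u
8. r ∨ q, u
9. q, u
10. ¬(r ∨ q), v
11. ¬r, v
12. ¬q, v
13. ¬(p ∨ □(r ∨ q)), v
14. ¬p, v
15. ¬□(r ∨ q), v
16. r ∨ q, v
17. q, v
Accessibility: uRu, uRv, vRv
Branch closes: q and ¬q both at v.
All branches of the tableau close; one closing branch shown above.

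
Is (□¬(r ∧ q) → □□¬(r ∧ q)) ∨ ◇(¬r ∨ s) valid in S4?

Tableau for the negation ¬((□¬(r ∧ q) → □□¬(r ∧ q)) ∨ ◇(¬r ∨ s)):
1. ¬((□¬(r ∧ q) → □□¬(r ∧ q)) ∨ ◇(¬r ∨ s)), 0
2. ¬(□¬(r ∧ q) → □□¬(r ∧ q)), 0   [¬∨-rule on 1]
3. ¬◇(¬r ∨ s), 0   [¬∨-rule on 1]
4. □¬(r ∧ q), 0   [¬→-rule on 2]
5. ¬□□¬(r ∧ q), 0   [¬→-rule on 2]
6. ¬(¬r ∨ s), 0   [¬◇-rule on 3 via 0R0]
7. r, 0   [¬∨-rule on 6]
8. ¬s, 0   [¬∨-rule on 6]
9. ¬(r ∧ q), 0   [□-rule on 4 via 0R0]
10. ¬q, 0   [¬∧-rule on 9 (branches; this branch)]
11. ¬□¬(r ∧ q), 1   [¬□-rule on 5: fresh world 1, 0R1]
12. ¬(¬r ∨ s), 1   [¬◇-rule on 3 via 0R1]
13. r, 1   [¬∨-rule on 12]
14. ¬s, 1   [¬∨-rule on 12]
15. ¬(r ∧ q), 1   [□-rule on 4 via 0R1]
16. ¬q, 1   [¬∧-rule on 15 (branches; this branch)]
17. r ∧ q, 2   [¬□-rule on 11: fresh world 2, 1R2]
18. r, 2   [∧-rule on 17]
19. q, 2   [∧-rule on 17]
20. ¬(¬r ∨ s), 2   [¬◇-rule on 3 via 0R2]
21. ¬s, 2   [¬∨-rule on 20]
22. ¬(r ∧ q), 2   [□-rule on 4 via 0R2]
23. ¬q, 2   [¬∧-rule on 22 (branches; this branch)]
Accessibility: 0R0, 0R1, 0R2, 1R1, 1R2, 2R2
Branch closes: q and ¬q both at 2.
All branches of the negation close; one closing branch shown above.

Yes, valid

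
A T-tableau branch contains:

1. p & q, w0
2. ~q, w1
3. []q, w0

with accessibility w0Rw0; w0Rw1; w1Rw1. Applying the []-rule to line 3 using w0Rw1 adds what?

q, w1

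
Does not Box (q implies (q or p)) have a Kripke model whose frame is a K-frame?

1. not Box (q implies (q or p)), 0
2. not (q implies (q or p)), 1   [neg-Box-rule on 1: fresh world 1, 0R1]
3. q, 1   [neg-implies-rule on 2]
4. not (q or p), 1   [neg-implies-rule on 2]
5. not q, 1   [neg-or-rule on 4]
6. not p, 1   [neg-or-rule on 4]
Accessibility: 0R1
Branch closes: q and not q both at 1.
Every branch closes; the branch above is one of them.

Unsatisfiable (every branch closes)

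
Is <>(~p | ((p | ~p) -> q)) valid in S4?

Not valid

Tableau for the negation ~<>(~p | ((p | ~p) -> q)):
1. ~<>(~p | ((p | ~p) -> q)), 0
2. ~(~p | ((p | ~p) -> q)), 0   [~<>-rule on 1 via 0R0]
3. p, 0   [~|-rule on 2]
4. ~((p | ~p) -> q), 0   [~|-rule on 2]
5. p | ~p, 0   [~->-rule on 4]
6. ~q, 0   [~->-rule on 4]
Accessibility: 0R0
The negation has an open branch (countermodel exists).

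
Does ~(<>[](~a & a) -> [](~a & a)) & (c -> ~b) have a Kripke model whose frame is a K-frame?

Satisfiable

1. ~(<>[](~a & a) -> [](~a & a)) & (c -> ~b), w0
2. ~(<>[](~a & a) -> [](~a & a)), w0
3. c -> ~b, w0
4. <>[](~a & a), w0
5. ~[](~a & a), w0
6. ~b, w0
7. [](~a & a), w1
8. ~(~a & a), w2
9. ~a, w2
Accessibility: w0Rw1, w0Rw2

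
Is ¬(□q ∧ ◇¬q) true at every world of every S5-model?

Valid

Tableau for the negation □q ∧ ◇¬q:
1. □q ∧ ◇¬q, 0
2. □q, 0
3. ◇¬q, 0
4. q, 0
5. ¬q, 1
6. q, 1
Accessibility: 0R0, 0R1, 1R0, 1R1
Branch closes: q and ¬q both at 1.
Every branch of the negation's tableau closes; the branch above is one of them.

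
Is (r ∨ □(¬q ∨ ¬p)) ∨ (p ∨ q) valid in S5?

Tableau for the negation ¬((r ∨ □(¬q ∨ ¬p)) ∨ (p ∨ q)):
1. ¬((r ∨ □(¬q ∨ ¬p)) ∨ (p ∨ q)), u
2. ¬(r ∨ □(¬q ∨ ¬p)), u
3. ¬(p ∨ q), u
4. ¬r, u
5. ¬□(¬q ∨ ¬p), u
6. ¬p, u
7. ¬q, u
8. ¬(¬q ∨ ¬p), v
9. q, v
10. p, v
Accessibility: uRu, uRv, vRu, vRv
The negation has an open branch (countermodel exists).

Invalid (countermodel exists)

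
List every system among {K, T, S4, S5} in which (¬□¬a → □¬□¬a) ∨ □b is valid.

S5-tableau for the negation ¬((¬□¬a → □¬□¬a) ∨ □b):
1. ¬((¬□¬a → □¬□¬a) ∨ □b), w0
2. ¬(¬□¬a → □¬□¬a), w0
3. ¬□b, w0
4. ¬□¬a, w0
5. ¬□¬□¬a, w0
6. ¬b, w1
7. a, w2
8. □¬a, w3
9. ¬a, w0
10. ¬a, w1
11. ¬a, w2
Accessibility: w0Rw0, w0Rw1, w0Rw2, w0Rw3, w1Rw0, w1Rw1, w1Rw2, w1Rw3, w2Rw0, w2Rw1, w2Rw2, w2Rw3, w3Rw0, w3Rw1, w3Rw2, w3Rw3
Branch closes: a and ¬a both at w2.
Every branch closes (one shown): valid in S5.
S4-tableau for the negation ¬((¬□¬a → □¬□¬a) ∨ □b):
1. ¬((¬□¬a → □¬□¬a) ∨ □b), w0
2. ¬(¬□¬a → □¬□¬a), w0
3. ¬□b, w0
4. ¬□¬a, w0
5. ¬□¬□¬a, w0
6. ¬b, w1
7. a, w2
8. □¬a, w3
9. ¬a, w3
Accessibility: w0Rw0, w0Rw1, w0Rw2, w0Rw3, w1Rw1, w2Rw2, w3Rw3
Complete open branch: countermodel on an S4-frame, so not valid in S4, nor in K, T (the same frame is also a K-frame and a T-frame).

S5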